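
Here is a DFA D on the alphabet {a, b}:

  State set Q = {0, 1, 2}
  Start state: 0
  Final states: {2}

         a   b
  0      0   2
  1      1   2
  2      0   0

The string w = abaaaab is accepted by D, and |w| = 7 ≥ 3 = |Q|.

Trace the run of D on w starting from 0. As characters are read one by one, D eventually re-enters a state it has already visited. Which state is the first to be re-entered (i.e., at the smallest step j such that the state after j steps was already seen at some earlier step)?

Run of D on w = a b a a a a b:
  step 0: 0  (start)
  step 1: 0  (read a: 0→0)   ← first repeat (0 seen earlier)
  step 2: 2  (read b: 0→2)
  step 3: 0  (read a: 2→0)
  step 4: 0  (read a: 0→0)
  step 5: 0  (read a: 0→0)
  step 6: 0  (read a: 0→0)
  step 7: 2  (read b: 0→2)

The earliest repeat is at step j = 1: D is in 0, which it already visited at step i = 0.

0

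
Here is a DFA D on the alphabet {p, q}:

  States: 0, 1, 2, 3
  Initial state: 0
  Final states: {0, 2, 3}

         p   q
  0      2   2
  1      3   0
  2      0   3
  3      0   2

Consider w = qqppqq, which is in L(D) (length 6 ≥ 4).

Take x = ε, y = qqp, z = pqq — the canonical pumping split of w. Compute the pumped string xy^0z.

pqq

xy⁰z = xz = ε·pqq = pqq.
Reading y = qqp takes D from 0 back to 0, so after x the machine is still in 0, and z then leads to the accepting state 2. Hence pqq ∈ L(D).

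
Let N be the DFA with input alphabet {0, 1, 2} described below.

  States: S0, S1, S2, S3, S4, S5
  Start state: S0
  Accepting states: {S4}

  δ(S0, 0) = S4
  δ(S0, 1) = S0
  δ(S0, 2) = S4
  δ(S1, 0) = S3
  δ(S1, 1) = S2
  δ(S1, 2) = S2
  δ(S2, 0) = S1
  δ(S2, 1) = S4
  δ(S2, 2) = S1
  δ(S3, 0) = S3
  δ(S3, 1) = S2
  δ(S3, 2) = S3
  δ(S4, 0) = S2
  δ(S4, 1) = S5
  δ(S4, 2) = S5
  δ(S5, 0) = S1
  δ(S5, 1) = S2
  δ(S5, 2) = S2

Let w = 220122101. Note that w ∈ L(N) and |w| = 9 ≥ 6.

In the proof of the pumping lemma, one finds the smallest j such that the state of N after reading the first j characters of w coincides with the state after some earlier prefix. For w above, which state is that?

State sequence: S0 -2-> S4 -2-> S5 -0-> S1 -1-> S2 -2-> S1 -2-> S2 -1-> S4 -0-> S2 -1-> S4
First repeat at step 5: S1 was already visited.

The earliest repeat is at step j = 5: N is in S1, which it already visited at step i = 3.
With |Q| = 6, pigeonhole forces a state repeat no later than step 6; the substring read between the first and second visits to that state can be pumped.

S1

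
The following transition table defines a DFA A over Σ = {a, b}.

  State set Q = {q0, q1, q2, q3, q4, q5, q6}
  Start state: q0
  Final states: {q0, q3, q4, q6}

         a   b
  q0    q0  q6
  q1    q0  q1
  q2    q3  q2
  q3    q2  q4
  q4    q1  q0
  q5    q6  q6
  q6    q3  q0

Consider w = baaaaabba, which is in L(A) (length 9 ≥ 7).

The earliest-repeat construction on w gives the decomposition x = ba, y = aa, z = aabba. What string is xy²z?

baaaaaaabba

xy^2z = ba·aa·aa·aabba = baaaaaaabba.
Reading y = aa takes A from q3 back to q3, so after x·y·y the machine is still in q3, and z then leads to the accepting state q0. Hence baaaaaaabba ∈ L(A).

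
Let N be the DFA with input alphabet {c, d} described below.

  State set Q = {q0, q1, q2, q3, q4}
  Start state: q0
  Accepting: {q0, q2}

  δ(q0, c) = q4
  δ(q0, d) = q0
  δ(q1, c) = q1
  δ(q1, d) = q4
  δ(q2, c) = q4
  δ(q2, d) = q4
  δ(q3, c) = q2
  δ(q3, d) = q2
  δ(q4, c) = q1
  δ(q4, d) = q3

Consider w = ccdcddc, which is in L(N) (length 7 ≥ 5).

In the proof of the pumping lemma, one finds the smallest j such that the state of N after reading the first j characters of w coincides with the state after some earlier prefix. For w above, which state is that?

q4

Run of N on w = c c d c d d c:
  step 0: q0  (start)
  step 1: q4  (read c: q0→q4)
  step 2: q1  (read c: q4→q1)
  step 3: q4  (read d: q1→q4)   ← first repeat (q4 seen earlier)
  step 4: q1  (read c: q4→q1)
  step 5: q4  (read d: q1→q4)
  step 6: q3  (read d: q4→q3)
  step 7: q2  (read c: q3→q2)

The earliest repeat is at step j = 3: N is in q4, which it already visited at step i = 1.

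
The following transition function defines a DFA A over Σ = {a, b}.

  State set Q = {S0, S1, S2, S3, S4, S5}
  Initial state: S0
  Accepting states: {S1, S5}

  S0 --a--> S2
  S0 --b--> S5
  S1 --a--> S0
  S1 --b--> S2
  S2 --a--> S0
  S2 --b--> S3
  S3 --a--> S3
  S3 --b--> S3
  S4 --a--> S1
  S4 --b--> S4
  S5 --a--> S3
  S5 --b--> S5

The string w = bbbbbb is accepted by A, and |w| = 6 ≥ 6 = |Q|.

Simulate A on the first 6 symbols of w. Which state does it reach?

State sequence: S0 -b-> S5 -b-> S5 -b-> S5 -b-> S5 -b-> S5 -b-> S5

After reading 6 characters, A is in state S5.

S5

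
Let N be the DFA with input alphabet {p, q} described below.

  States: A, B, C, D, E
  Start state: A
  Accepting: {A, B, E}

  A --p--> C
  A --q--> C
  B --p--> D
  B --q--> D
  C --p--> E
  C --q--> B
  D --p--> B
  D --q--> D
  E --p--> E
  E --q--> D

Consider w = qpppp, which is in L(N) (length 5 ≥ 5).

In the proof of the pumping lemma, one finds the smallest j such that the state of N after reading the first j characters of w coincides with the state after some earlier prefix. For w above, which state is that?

E

State sequence: A -q-> C -p-> E -p-> E -p-> E -p-> E
First repeat at step 3: E was already visited.

The earliest repeat is at step j = 3: N is in E, which it already visited at step i = 2.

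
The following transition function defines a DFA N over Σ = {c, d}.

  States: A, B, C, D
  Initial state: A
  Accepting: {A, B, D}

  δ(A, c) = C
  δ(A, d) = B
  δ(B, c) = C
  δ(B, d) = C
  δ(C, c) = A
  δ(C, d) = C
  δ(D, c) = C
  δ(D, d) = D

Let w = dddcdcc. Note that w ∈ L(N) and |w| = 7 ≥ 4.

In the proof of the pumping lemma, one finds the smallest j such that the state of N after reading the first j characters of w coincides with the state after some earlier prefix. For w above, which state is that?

C

Run of N on w = d d d c d c c:
  step 0: A  (start)
  step 1: B  (read d: A→B)
  step 2: C  (read d: B→C)
  step 3: C  (read d: C→C)   ← first repeat (C seen earlier)
  step 4: A  (read c: C→A)
  step 5: B  (read d: A→B)
  step 6: C  (read c: B→C)
  step 7: A  (read c: C→A)

The earliest repeat is at step j = 3: N is in C, which it already visited at step i = 2.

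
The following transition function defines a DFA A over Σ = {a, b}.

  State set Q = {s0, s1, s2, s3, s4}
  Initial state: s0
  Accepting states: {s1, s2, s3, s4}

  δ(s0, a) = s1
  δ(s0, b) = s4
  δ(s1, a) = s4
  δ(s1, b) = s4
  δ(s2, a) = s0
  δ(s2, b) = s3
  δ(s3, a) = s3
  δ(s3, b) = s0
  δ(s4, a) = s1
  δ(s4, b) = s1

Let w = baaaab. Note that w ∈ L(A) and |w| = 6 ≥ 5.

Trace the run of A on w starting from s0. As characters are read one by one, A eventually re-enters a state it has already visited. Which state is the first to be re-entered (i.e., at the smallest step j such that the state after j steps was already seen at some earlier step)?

Run of A on w = b a a a a b:
  step 0: s0  (start)
  step 1: s4  (read b: s0→s4)
  step 2: s1  (read a: s4→s1)
  step 3: s4  (read a: s1→s4)   ← first repeat (s4 seen earlier)
  step 4: s1  (read a: s4→s1)
  step 5: s4  (read a: s1→s4)
  step 6: s1  (read b: s4→s1)

The earliest repeat is at step j = 3: A is in s4, which it already visited at step i = 1.
The DFA has 5 states, so the proof of the pumping lemma guarantees a repeated state among the first 5+1 visited; the segment between the two visits is the pumpable y.

s4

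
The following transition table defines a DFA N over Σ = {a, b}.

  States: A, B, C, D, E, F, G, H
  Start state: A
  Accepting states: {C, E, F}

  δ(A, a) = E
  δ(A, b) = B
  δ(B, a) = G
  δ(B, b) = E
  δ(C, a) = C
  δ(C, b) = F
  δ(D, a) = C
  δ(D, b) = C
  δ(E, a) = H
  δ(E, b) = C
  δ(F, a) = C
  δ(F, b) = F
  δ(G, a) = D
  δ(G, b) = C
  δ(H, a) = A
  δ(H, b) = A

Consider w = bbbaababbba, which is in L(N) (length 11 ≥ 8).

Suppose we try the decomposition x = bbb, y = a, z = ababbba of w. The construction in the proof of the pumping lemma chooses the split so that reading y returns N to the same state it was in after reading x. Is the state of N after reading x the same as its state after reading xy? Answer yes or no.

yes

Run of N on the first 4 characters of w = b b b a:
  step 0: A  (start)
  step 1: B  (read b: A→B)
  step 2: E  (read b: B→E)
  step 3: C  (read b: E→C)
  step 4: C  (read a: C→C)

After x (step 3): C. After xy (step 4): C.
They match, so y = a drives N around a cycle from C back to itself; pumping y any number of times keeps N in C before reading z, and xyⁱz ∈ L(N) for every i ≥ 0.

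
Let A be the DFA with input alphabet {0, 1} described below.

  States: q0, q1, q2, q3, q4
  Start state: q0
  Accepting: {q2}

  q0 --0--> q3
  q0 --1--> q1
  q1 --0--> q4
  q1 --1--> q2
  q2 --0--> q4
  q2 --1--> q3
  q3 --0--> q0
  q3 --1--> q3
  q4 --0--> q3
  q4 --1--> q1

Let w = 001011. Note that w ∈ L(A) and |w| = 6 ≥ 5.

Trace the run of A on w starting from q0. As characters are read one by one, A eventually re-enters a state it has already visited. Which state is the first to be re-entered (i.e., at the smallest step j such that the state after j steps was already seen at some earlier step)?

q0

State sequence: q0 -0-> q3 -0-> q0 -1-> q1 -0-> q4 -1-> q1 -1-> q2
First repeat at step 2: q0 was already visited.

The earliest repeat is at step j = 2: A is in q0, which it already visited at step i = 0.
With |Q| = 5, pigeonhole forces a state repeat no later than step 5; the substring read between the first and second visits to that state can be pumped.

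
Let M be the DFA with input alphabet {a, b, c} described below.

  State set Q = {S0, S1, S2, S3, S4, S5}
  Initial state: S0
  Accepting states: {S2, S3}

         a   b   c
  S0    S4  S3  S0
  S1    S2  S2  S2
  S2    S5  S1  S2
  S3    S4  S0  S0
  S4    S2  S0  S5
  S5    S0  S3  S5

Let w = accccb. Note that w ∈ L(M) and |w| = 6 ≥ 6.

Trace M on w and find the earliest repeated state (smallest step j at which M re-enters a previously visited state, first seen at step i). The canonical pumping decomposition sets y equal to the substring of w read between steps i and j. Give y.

State sequence: S0 -a-> S4 -c-> S5 -c-> S5 -c-> S5 -c-> S5 -b-> S3
First repeat at step 3: S5 was already visited.

So i = 2, j = 3, giving x = w[0:2] = ac, y = w[2:3] = c, z = w[3:6] = ccb.
Check: |xy| = 3 ≤ 6 and |y| = 1 ≥ 1. Reading y takes M from S5 back to S5, so every xyⁱz is accepted.
Since M has 6 states, any run of length ≥ 6 visits 6+1 states, so by pigeonhole some state repeats within the first 6 steps — that repeat gives the pumpable loop.

c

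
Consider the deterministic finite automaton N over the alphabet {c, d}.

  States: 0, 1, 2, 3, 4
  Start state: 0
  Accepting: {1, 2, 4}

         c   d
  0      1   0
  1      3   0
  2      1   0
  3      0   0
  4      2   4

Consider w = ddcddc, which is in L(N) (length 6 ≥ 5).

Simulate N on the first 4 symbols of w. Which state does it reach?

0

State sequence: 0 -d-> 0 -d-> 0 -c-> 1 -d-> 0

After reading 4 characters, N is in state 0.
(This kind of state-tracing is the core of the pumping-lemma construction: with 5 states, pigeonhole forces a repeat within the first 5 steps.)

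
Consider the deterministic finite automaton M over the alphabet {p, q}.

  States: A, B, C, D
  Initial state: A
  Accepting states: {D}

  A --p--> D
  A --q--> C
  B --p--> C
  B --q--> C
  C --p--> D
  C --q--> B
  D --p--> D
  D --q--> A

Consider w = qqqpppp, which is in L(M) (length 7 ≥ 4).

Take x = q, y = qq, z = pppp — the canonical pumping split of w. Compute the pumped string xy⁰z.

xy⁰z = xz = q·pppp = qpppp.
Reading y = qq takes M from C back to C, so after x the machine is still in C, and z then leads to the accepting state D. Hence qpppp ∈ L(M).

qpppp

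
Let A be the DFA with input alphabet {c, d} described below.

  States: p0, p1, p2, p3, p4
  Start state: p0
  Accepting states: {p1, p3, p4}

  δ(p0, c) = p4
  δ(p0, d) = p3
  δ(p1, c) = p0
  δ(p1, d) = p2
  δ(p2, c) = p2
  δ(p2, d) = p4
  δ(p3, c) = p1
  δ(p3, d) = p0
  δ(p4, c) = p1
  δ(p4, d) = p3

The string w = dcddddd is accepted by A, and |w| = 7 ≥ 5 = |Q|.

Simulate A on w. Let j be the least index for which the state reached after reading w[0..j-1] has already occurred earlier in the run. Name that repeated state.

Run of A on w = d c d d d d d:
  step 0: p0  (start)
  step 1: p3  (read d: p0→p3)
  step 2: p1  (read c: p3→p1)
  step 3: p2  (read d: p1→p2)
  step 4: p4  (read d: p2→p4)
  step 5: p3  (read d: p4→p3)   ← first repeat (p3 seen earlier)
  step 6: p0  (read d: p3→p0)
  step 7: p3  (read d: p0→p3)

The earliest repeat is at step j = 5: A is in p3, which it already visited at step i = 1.
Since A has 5 states, any run of length ≥ 5 visits 5+1 states, so by pigeonhole some state repeats within the first 5 steps — that repeat gives the pumpable loop.

p3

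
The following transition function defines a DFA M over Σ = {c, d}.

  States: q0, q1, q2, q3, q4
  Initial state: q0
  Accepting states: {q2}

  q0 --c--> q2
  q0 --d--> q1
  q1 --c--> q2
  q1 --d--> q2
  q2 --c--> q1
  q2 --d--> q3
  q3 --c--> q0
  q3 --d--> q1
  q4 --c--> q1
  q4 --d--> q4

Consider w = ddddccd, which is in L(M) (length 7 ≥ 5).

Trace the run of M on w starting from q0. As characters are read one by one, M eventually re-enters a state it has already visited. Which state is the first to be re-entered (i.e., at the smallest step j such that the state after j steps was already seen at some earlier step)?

State sequence: q0 -d-> q1 -d-> q2 -d-> q3 -d-> q1 -c-> q2 -c-> q1 -d-> q2
First repeat at step 4: q1 was already visited.

The earliest repeat is at step j = 4: M is in q1, which it already visited at step i = 1.
Since M has 5 states, any run of length ≥ 5 visits 5+1 states, so by pigeonhole some state repeats within the first 5 steps — that repeat gives the pumpable loop.

q1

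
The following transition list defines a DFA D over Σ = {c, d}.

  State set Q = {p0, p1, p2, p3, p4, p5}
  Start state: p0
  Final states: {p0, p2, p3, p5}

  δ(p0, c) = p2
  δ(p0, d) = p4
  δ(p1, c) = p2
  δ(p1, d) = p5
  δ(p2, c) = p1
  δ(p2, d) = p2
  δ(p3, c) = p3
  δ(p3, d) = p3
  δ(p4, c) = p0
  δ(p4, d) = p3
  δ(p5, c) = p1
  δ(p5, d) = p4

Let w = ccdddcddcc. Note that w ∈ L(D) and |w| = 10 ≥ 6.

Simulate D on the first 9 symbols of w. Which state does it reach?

p3

Run of D on the first 9 characters of w = c c d d d c d d c:
  step 0: p0  (start)
  step 1: p2  (read c: p0→p2)
  step 2: p1  (read c: p2→p1)
  step 3: p5  (read d: p1→p5)
  step 4: p4  (read d: p5→p4)
  step 5: p3  (read d: p4→p3)
  step 6: p3  (read c: p3→p3)
  step 7: p3  (read d: p3→p3)
  step 8: p3  (read d: p3→p3)
  step 9: p3  (read c: p3→p3)

After reading 9 characters, D is in state p3.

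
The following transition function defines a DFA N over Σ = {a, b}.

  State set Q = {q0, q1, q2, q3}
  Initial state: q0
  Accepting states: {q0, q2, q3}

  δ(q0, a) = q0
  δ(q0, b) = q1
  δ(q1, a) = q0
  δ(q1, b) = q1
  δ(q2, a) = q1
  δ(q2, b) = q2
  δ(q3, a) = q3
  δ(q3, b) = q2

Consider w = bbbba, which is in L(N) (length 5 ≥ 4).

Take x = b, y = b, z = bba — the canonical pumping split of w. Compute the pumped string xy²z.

bbbbba

xy^2z = b·b·b·bba = bbbbba.
Reading y = b takes N from q1 back to q1, so after x·y·y the machine is still in q1, and z then leads to the accepting state q0. Hence bbbbba ∈ L(N).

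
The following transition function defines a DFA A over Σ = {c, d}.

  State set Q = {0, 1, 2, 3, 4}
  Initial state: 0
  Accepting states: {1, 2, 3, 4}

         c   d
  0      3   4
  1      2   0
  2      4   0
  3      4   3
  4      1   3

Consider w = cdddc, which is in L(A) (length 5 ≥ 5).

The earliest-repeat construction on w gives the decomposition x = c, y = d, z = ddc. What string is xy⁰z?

cddc

xy⁰z = xz = c·ddc = cddc.
Reading y = d takes A from 3 back to 3, so after x the machine is still in 3, and z then leads to the accepting state 4. Hence cddc ∈ L(A).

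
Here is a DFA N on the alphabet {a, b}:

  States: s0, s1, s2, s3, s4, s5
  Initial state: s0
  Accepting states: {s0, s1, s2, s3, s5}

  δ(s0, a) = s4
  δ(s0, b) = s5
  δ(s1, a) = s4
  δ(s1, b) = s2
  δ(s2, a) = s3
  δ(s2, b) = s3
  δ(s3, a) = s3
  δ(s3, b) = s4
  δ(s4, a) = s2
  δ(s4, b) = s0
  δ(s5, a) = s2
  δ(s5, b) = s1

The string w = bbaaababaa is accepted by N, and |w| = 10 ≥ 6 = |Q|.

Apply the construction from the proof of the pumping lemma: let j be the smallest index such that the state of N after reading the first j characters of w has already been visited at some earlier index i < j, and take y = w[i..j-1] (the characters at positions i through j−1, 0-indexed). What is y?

aab

Run of N on w = b b a a a b a b a a:
  step 0: s0  (start)
  step 1: s5  (read b: s0→s5)
  step 2: s1  (read b: s5→s1)
  step 3: s4  (read a: s1→s4)
  step 4: s2  (read a: s4→s2)
  step 5: s3  (read a: s2→s3)
  step 6: s4  (read b: s3→s4)   ← first repeat (s4 seen earlier)
  step 7: s2  (read a: s4→s2)
  step 8: s3  (read b: s2→s3)
  step 9: s3  (read a: s3→s3)
  step 10: s3  (read a: s3→s3)

So i = 3, j = 6, giving x = w[0:3] = bba, y = w[3:6] = aab, z = w[6:10] = abaa.
Check: |xy| = 6 ≤ 6 and |y| = 3 ≥ 1. Reading y takes N from s4 back to s4, so every xyⁱz is accepted.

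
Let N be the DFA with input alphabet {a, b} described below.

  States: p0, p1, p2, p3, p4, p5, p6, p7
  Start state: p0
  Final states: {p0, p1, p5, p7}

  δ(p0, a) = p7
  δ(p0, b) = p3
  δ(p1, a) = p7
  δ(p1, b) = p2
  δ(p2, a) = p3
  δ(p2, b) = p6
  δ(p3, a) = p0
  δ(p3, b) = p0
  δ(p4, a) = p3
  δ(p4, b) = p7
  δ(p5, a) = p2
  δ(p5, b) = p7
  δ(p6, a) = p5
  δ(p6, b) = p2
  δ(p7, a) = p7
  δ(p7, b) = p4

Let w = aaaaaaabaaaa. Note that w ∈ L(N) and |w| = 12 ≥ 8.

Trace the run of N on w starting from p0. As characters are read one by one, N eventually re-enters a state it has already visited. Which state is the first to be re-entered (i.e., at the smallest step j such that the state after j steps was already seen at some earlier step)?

p7

Run of N on w = a a a a a a a b a a a a:
  step 0: p0  (start)
  step 1: p7  (read a: p0→p7)
  step 2: p7  (read a: p7→p7)   ← first repeat (p7 seen earlier)
  step 3: p7  (read a: p7→p7)
  step 4: p7  (read a: p7→p7)
  step 5: p7  (read a: p7→p7)
  step 6: p7  (read a: p7→p7)
  step 7: p7  (read a: p7→p7)
  step 8: p4  (read b: p7→p4)
  step 9: p3  (read a: p4→p3)
  step 10: p0  (read a: p3→p0)
  step 11: p7  (read a: p0→p7)
  step 12: p7  (read a: p7→p7)

The earliest repeat is at step j = 2: N is in p7, which it already visited at step i = 1.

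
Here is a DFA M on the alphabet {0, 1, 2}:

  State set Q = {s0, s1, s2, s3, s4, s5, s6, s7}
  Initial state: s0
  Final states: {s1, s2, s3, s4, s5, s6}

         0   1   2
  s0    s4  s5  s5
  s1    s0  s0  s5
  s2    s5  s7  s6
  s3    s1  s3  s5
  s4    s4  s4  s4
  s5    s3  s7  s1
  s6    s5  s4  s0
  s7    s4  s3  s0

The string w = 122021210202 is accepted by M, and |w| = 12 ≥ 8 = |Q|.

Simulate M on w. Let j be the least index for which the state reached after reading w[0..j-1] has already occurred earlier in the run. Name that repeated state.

s5

Run of M on w = 1 2 2 0 2 1 2 1 0 2 0 2:
  step 0: s0  (start)
  step 1: s5  (read 1: s0→s5)
  step 2: s1  (read 2: s5→s1)
  step 3: s5  (read 2: s1→s5)   ← first repeat (s5 seen earlier)
  step 4: s3  (read 0: s5→s3)
  step 5: s5  (read 2: s3→s5)
  step 6: s7  (read 1: s5→s7)
  step 7: s0  (read 2: s7→s0)
  step 8: s5  (read 1: s0→s5)
  step 9: s3  (read 0: s5→s3)
  step 10: s5  (read 2: s3→s5)
  step 11: s3  (read 0: s5→s3)
  step 12: s5  (read 2: s3→s5)

The earliest repeat is at step j = 3: M is in s5, which it already visited at step i = 1.
Pumping length from the standard proof: p = 8 (the number of states). The repeated state found above gives |xy| = j ≤ 8 and |y| = j − i ≥ 1.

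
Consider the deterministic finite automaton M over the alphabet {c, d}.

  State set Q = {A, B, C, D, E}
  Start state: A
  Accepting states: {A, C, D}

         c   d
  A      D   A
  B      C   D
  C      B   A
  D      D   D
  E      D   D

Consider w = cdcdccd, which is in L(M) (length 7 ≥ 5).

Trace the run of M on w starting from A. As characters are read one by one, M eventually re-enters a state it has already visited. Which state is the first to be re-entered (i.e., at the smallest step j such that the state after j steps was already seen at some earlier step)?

D

Run of M on w = c d c d c c d:
  step 0: A  (start)
  step 1: D  (read c: A→D)
  step 2: D  (read d: D→D)   ← first repeat (D seen earlier)
  step 3: D  (read c: D→D)
  step 4: D  (read d: D→D)
  step 5: D  (read c: D→D)
  step 6: D  (read c: D→D)
  step 7: D  (read d: D→D)

The earliest repeat is at step j = 2: M is in D, which it already visited at step i = 1.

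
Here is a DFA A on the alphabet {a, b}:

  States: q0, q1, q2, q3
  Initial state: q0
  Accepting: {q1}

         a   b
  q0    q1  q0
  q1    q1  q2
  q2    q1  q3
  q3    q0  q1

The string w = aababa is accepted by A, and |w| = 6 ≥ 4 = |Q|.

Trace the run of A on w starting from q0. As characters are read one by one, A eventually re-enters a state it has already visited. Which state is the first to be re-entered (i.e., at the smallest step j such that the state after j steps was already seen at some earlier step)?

q1

Run of A on w = a a b a b a:
  step 0: q0  (start)
  step 1: q1  (read a: q0→q1)
  step 2: q1  (read a: q1→q1)   ← first repeat (q1 seen earlier)
  step 3: q2  (read b: q1→q2)
  step 4: q1  (read a: q2→q1)
  step 5: q2  (read b: q1→q2)
  step 6: q1  (read a: q2→q1)

The earliest repeat is at step j = 2: A is in q1, which it already visited at step i = 1.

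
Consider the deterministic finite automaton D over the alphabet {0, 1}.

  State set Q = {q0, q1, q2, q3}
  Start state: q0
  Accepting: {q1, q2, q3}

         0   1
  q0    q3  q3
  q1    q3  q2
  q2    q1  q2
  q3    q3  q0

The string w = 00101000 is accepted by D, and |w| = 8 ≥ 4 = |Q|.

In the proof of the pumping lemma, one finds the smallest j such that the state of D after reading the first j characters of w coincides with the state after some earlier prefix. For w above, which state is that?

q3

State sequence: q0 -0-> q3 -0-> q3 -1-> q0 -0-> q3 -1-> q0 -0-> q3 -0-> q3 -0-> q3
First repeat at step 2: q3 was already visited.

The earliest repeat is at step j = 2: D is in q3, which it already visited at step i = 1.
The DFA has 4 states, so the proof of the pumping lemma guarantees a repeated state among the first 4+1 visited; the segment between the two visits is the pumpable y.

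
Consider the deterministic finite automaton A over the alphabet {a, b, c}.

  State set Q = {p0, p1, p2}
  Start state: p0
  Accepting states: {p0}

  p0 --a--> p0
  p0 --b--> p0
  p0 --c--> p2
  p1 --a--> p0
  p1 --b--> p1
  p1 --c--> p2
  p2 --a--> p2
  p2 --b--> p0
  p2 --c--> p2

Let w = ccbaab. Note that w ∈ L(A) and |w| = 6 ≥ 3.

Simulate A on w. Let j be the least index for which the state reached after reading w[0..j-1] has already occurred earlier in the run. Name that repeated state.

p2

State sequence: p0 -c-> p2 -c-> p2 -b-> p0 -a-> p0 -a-> p0 -b-> p0
First repeat at step 2: p2 was already visited.

The earliest repeat is at step j = 2: A is in p2, which it already visited at step i = 1.
Pumping length from the standard proof: p = 3 (the number of states). The repeated state found above gives |xy| = j ≤ 3 and |y| = j − i ≥ 1.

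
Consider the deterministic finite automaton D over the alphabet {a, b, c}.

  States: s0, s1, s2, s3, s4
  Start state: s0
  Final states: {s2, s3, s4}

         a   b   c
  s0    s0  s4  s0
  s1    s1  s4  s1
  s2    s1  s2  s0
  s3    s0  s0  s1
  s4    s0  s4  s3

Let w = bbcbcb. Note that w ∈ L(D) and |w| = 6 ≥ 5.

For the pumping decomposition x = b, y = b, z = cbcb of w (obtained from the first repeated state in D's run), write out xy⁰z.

xy⁰z = xz = b·cbcb = bcbcb.
Reading y = b takes D from s4 back to s4, so after x the machine is still in s4, and z then leads to the accepting state s4. Hence bcbcb ∈ L(D).

bcbcb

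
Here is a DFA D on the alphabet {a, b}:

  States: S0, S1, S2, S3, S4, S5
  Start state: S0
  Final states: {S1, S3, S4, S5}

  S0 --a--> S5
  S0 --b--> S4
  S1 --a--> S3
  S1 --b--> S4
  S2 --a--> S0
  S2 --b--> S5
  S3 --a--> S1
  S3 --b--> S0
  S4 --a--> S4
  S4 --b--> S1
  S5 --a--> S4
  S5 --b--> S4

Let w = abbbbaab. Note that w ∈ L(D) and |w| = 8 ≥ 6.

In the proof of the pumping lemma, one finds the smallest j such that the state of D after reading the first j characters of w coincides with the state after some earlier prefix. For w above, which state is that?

State sequence: S0 -a-> S5 -b-> S4 -b-> S1 -b-> S4 -b-> S1 -a-> S3 -a-> S1 -b-> S4
First repeat at step 4: S4 was already visited.

The earliest repeat is at step j = 4: D is in S4, which it already visited at step i = 2.
With |Q| = 6, pigeonhole forces a state repeat no later than step 6; the substring read between the first and second visits to that state can be pumped.

S4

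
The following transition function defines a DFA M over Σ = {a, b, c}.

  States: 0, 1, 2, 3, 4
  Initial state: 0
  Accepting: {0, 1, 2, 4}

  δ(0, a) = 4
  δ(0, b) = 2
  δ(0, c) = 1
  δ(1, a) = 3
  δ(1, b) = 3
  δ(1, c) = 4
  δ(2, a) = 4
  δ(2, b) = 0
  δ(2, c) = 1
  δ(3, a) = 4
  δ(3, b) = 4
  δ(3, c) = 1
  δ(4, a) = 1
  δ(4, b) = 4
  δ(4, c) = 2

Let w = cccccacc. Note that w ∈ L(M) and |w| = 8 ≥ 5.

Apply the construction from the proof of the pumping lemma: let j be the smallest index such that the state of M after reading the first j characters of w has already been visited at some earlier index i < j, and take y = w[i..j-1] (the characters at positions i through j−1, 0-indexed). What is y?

ccc

State sequence: 0 -c-> 1 -c-> 4 -c-> 2 -c-> 1 -c-> 4 -a-> 1 -c-> 4 -c-> 2
First repeat at step 4: 1 was already visited.

So i = 1, j = 4, giving x = w[0:1] = c, y = w[1:4] = ccc, z = w[4:8] = cacc.
Check: |xy| = 4 ≤ 5 and |y| = 3 ≥ 1. Reading y takes M from 1 back to 1, so every xyⁱz is accepted.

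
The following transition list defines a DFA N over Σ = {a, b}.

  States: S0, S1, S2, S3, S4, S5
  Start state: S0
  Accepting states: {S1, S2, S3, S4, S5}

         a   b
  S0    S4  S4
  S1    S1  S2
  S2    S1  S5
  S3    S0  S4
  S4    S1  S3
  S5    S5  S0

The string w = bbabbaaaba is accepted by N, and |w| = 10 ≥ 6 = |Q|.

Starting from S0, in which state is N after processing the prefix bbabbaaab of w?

S2

State sequence: S0 -b-> S4 -b-> S3 -a-> S0 -b-> S4 -b-> S3 -a-> S0 -a-> S4 -a-> S1 -b-> S2

After reading 9 characters, N is in state S2.
(This kind of state-tracing is the core of the pumping-lemma construction: with 6 states, pigeonhole forces a repeat within the first 6 steps.)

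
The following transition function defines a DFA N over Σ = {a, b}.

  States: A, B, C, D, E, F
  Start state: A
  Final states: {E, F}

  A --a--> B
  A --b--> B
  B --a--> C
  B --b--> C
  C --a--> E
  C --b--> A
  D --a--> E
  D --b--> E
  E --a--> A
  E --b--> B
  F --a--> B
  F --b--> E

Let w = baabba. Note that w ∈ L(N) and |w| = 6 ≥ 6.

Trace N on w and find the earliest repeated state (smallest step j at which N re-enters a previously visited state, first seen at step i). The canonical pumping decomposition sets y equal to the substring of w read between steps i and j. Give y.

aab

Run of N on w = b a a b b a:
  step 0: A  (start)
  step 1: B  (read b: A→B)
  step 2: C  (read a: B→C)
  step 3: E  (read a: C→E)
  step 4: B  (read b: E→B)   ← first repeat (B seen earlier)
  step 5: C  (read b: B→C)
  step 6: E  (read a: C→E)

So i = 1, j = 4, giving x = w[0:1] = b, y = w[1:4] = aab, z = w[4:6] = ba.
Check: |xy| = 4 ≤ 6 and |y| = 3 ≥ 1. Reading y takes N from B back to B, so every xyⁱz is accepted.
The DFA has 6 states, so the proof of the pumping lemma guarantees a repeated state among the first 6+1 visited; the segment between the two visits is the pumpable y.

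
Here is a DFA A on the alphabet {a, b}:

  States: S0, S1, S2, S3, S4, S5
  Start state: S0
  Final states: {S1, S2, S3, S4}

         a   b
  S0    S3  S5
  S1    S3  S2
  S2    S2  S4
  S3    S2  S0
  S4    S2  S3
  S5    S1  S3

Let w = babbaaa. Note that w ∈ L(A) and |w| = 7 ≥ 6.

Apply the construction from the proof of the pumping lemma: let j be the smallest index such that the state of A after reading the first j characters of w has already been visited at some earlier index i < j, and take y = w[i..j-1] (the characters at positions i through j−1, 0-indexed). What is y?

ba

Run of A on w = b a b b a a a:
  step 0: S0  (start)
  step 1: S5  (read b: S0→S5)
  step 2: S1  (read a: S5→S1)
  step 3: S2  (read b: S1→S2)
  step 4: S4  (read b: S2→S4)
  step 5: S2  (read a: S4→S2)   ← first repeat (S2 seen earlier)
  step 6: S2  (read a: S2→S2)
  step 7: S2  (read a: S2→S2)

So i = 3, j = 5, giving x = w[0:3] = bab, y = w[3:5] = ba, z = w[5:7] = aa.
Check: |xy| = 5 ≤ 6 and |y| = 2 ≥ 1. Reading y takes A from S2 back to S2, so every xyⁱz is accepted.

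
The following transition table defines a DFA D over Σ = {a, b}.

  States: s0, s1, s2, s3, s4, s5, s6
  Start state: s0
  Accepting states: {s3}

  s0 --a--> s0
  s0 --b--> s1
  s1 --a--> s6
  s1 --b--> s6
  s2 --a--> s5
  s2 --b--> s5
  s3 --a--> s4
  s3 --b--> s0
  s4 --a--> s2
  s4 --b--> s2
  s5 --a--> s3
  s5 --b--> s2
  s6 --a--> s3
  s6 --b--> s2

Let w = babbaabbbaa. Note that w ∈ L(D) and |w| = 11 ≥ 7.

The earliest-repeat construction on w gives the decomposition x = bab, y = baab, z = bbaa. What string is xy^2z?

babbaabbaabbbaa

xy^2z = bab·baab·baab·bbaa = babbaabbaabbbaa.
Reading y = baab takes D from s2 back to s2, so after x·y·y the machine is still in s2, and z then leads to the accepting state s3. Hence babbaabbaabbbaa ∈ L(D).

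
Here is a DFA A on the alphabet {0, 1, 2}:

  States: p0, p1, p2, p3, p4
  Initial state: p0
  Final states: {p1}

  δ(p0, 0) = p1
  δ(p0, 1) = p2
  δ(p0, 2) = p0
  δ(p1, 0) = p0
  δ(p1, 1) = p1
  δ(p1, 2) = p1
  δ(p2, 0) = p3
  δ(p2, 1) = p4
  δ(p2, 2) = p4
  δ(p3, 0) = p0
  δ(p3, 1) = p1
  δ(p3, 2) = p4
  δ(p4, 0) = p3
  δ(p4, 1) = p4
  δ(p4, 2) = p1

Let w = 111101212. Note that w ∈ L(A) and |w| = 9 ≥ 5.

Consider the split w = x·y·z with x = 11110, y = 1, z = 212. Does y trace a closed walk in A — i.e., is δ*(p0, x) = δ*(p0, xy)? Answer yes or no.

Run of A on the first 6 characters of w = 1 1 1 1 0 1:
  step 0: p0  (start)
  step 1: p2  (read 1: p0→p2)
  step 2: p4  (read 1: p2→p4)
  step 3: p4  (read 1: p4→p4)
  step 4: p4  (read 1: p4→p4)
  step 5: p3  (read 0: p4→p3)
  step 6: p1  (read 1: p3→p1)

After x (step 5): p3. After xy (step 6): p1.
They differ (p3 ≠ p1), so y is not a cycle from the state after x; this split is not the one the pumping-lemma construction produces, and pumping y need not keep the string in L(A).

no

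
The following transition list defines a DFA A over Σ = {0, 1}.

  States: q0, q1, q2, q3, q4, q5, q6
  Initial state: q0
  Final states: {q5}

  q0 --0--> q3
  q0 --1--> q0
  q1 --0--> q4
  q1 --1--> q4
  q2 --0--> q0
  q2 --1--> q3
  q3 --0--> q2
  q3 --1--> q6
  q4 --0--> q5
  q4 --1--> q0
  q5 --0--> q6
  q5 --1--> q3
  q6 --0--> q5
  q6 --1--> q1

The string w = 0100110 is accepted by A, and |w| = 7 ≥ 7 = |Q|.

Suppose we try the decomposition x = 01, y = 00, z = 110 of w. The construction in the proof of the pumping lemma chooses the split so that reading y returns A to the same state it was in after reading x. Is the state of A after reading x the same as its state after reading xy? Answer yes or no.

Run of A on the first 4 characters of w = 0 1 0 0:
  step 0: q0  (start)
  step 1: q3  (read 0: q0→q3)
  step 2: q6  (read 1: q3→q6)
  step 3: q5  (read 0: q6→q5)
  step 4: q6  (read 0: q5→q6)

After x (step 2): q6. After xy (step 4): q6.
They match, so y = 00 drives A around a cycle from q6 back to itself; pumping y any number of times keeps A in q6 before reading z, and xyⁱz ∈ L(A) for every i ≥ 0.

yes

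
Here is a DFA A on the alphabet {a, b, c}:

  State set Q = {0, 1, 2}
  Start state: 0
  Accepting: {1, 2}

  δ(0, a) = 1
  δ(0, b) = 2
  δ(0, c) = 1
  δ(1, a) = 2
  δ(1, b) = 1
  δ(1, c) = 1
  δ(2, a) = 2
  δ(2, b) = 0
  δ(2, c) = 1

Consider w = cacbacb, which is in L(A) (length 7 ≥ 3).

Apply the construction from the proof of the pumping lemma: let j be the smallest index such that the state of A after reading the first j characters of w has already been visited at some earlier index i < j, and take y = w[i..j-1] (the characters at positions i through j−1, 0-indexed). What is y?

State sequence: 0 -c-> 1 -a-> 2 -c-> 1 -b-> 1 -a-> 2 -c-> 1 -b-> 1
First repeat at step 3: 1 was already visited.

So i = 1, j = 3, giving x = w[0:1] = c, y = w[1:3] = ac, z = w[3:7] = bacb.
Check: |xy| = 3 ≤ 3 and |y| = 2 ≥ 1. Reading y takes A from 1 back to 1, so every xyⁱz is accepted.
The DFA has 3 states, so the proof of the pumping lemma guarantees a repeated state among the first 3+1 visited; the segment between the two visits is the pumpable y.

ac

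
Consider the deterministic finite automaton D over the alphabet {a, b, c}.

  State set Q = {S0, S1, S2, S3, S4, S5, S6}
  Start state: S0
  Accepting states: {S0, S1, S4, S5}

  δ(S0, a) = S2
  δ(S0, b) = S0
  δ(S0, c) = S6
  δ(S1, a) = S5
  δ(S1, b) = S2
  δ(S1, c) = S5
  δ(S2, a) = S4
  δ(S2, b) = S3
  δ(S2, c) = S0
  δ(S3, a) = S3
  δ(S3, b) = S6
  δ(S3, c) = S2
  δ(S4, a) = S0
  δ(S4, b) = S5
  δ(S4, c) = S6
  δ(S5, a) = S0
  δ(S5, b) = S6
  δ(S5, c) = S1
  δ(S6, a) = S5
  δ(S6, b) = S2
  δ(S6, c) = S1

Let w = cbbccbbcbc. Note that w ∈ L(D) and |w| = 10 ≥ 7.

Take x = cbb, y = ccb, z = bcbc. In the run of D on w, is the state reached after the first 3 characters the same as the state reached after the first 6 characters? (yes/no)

Run of D on the first 6 characters of w = c b b c c b:
  step 0: S0  (start)
  step 1: S6  (read c: S0→S6)
  step 2: S2  (read b: S6→S2)
  step 3: S3  (read b: S2→S3)
  step 4: S2  (read c: S3→S2)
  step 5: S0  (read c: S2→S0)
  step 6: S0  (read b: S0→S0)

After x (step 3): S3. After xy (step 6): S0.
They differ (S3 ≠ S0), so y is not a cycle from the state after x; this split is not the one the pumping-lemma construction produces, and pumping y need not keep the string in L(D).

no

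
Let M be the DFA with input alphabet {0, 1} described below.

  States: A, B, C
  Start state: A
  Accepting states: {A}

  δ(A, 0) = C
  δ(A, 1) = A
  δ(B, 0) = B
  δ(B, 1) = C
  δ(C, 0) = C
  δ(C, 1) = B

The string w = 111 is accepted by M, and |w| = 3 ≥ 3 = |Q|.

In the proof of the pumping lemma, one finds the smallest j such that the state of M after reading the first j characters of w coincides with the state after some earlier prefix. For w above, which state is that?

Run of M on w = 1 1 1:
  step 0: A  (start)
  step 1: A  (read 1: A→A)   ← first repeat (A seen earlier)
  step 2: A  (read 1: A→A)
  step 3: A  (read 1: A→A)

The earliest repeat is at step j = 1: M is in A, which it already visited at step i = 0.
Pumping length from the standard proof: p = 3 (the number of states). The repeated state found above gives |xy| = j ≤ 3 and |y| = j − i ≥ 1.

A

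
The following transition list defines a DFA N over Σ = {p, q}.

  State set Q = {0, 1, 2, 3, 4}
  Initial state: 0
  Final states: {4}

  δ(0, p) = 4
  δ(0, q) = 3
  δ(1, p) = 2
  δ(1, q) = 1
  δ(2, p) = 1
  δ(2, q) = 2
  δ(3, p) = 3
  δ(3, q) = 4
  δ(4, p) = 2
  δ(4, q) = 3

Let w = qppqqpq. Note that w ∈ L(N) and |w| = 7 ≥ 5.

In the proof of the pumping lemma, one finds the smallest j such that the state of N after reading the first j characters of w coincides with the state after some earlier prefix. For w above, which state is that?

Run of N on w = q p p q q p q:
  step 0: 0  (start)
  step 1: 3  (read q: 0→3)
  step 2: 3  (read p: 3→3)   ← first repeat (3 seen earlier)
  step 3: 3  (read p: 3→3)
  step 4: 4  (read q: 3→4)
  step 5: 3  (read q: 4→3)
  step 6: 3  (read p: 3→3)
  step 7: 4  (read q: 3→4)

The earliest repeat is at step j = 2: N is in 3, which it already visited at step i = 1.
Since N has 5 states, any run of length ≥ 5 visits 5+1 states, so by pigeonhole some state repeats within the first 5 steps — that repeat gives the pumpable loop.

3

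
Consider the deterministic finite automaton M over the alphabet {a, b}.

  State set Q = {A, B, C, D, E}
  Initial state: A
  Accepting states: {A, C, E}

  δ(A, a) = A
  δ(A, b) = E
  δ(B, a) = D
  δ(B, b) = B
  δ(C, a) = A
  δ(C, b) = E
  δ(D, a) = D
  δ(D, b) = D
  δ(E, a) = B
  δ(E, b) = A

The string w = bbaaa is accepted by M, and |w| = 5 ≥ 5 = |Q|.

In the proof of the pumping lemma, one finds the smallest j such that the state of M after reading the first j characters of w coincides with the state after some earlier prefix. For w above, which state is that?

A

State sequence: A -b-> E -b-> A -a-> A -a-> A -a-> A
First repeat at step 2: A was already visited.

The earliest repeat is at step j = 2: M is in A, which it already visited at step i = 0.
The DFA has 5 states, so the proof of the pumping lemma guarantees a repeated state among the first 5+1 visited; the segment between the two visits is the pumpable y.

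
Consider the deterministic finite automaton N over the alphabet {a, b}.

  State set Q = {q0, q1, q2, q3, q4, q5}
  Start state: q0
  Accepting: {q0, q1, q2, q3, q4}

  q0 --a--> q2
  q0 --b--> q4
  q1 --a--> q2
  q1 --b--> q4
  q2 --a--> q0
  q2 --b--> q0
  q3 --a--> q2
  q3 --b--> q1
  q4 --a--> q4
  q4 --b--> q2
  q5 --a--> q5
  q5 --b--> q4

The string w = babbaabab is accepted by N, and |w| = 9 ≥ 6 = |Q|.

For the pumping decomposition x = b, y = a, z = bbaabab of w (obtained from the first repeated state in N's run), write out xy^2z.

baabbaabab

xy^2z = b·a·a·bbaabab = baabbaabab.
Reading y = a takes N from q4 back to q4, so after x·y·y the machine is still in q4, and z then leads to the accepting state q2. Hence baabbaabab ∈ L(N).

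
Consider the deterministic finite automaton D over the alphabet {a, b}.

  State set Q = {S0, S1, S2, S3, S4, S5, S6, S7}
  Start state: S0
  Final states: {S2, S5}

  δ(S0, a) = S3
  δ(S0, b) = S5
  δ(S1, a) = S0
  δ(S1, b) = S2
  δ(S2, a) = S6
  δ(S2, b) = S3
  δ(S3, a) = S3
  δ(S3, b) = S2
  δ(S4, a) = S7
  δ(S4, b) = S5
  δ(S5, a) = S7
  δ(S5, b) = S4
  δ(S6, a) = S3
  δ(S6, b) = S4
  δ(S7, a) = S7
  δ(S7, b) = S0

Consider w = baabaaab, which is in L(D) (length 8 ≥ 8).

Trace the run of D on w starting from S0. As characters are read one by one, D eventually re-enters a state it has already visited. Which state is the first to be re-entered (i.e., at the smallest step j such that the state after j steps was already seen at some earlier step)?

Run of D on w = b a a b a a a b:
  step 0: S0  (start)
  step 1: S5  (read b: S0→S5)
  step 2: S7  (read a: S5→S7)
  step 3: S7  (read a: S7→S7)   ← first repeat (S7 seen earlier)
  step 4: S0  (read b: S7→S0)
  step 5: S3  (read a: S0→S3)
  step 6: S3  (read a: S3→S3)
  step 7: S3  (read a: S3→S3)
  step 8: S2  (read b: S3→S2)

The earliest repeat is at step j = 3: D is in S7, which it already visited at step i = 2.
The DFA has 8 states, so the proof of the pumping lemma guarantees a repeated state among the first 8+1 visited; the segment between the two visits is the pumpable y.

S7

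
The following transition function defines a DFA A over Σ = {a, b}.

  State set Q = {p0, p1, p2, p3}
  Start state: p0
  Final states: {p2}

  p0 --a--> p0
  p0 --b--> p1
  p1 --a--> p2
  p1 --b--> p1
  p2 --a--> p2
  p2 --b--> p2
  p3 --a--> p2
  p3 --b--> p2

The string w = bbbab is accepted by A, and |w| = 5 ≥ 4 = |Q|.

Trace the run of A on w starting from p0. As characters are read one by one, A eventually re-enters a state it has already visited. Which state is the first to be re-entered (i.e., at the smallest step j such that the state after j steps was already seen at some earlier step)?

p1

Run of A on w = b b b a b:
  step 0: p0  (start)
  step 1: p1  (read b: p0→p1)
  step 2: p1  (read b: p1→p1)   ← first repeat (p1 seen earlier)
  step 3: p1  (read b: p1→p1)
  step 4: p2  (read a: p1→p2)
  step 5: p2  (read b: p2→p2)

The earliest repeat is at step j = 2: A is in p1, which it already visited at step i = 1.
The DFA has 4 states, so the proof of the pumping lemma guarantees a repeated state among the first 4+1 visited; the segment between the two visits is the pumpable y.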